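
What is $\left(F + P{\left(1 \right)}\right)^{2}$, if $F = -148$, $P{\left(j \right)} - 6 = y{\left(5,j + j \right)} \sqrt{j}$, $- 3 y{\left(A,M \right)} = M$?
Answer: $\frac{183184}{9} \approx 20354.0$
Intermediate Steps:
$y{\left(A,M \right)} = - \frac{M}{3}$
$P{\left(j \right)} = 6 - \frac{2 j^{\frac{3}{2}}}{3}$ ($P{\left(j \right)} = 6 + - \frac{j + j}{3} \sqrt{j} = 6 + - \frac{2 j}{3} \sqrt{j} = 6 - \frac{2 j^{\frac{3}{2}}}{3}$)
$\left(F + P{\left(1 \right)}\right)^{2} = \left(-148 + \left(6 - \frac{2 \cdot 1^{\frac{3}{2}}}{3}\right)\right)^{2} = \left(-148 + \left(6 - \frac{2}{3}\right)\right)^{2} = \left(-148 + \frac{16}{3}\right)^{2} = \left(- \frac{428}{3}\right)^{2} = \frac{183184}{9}$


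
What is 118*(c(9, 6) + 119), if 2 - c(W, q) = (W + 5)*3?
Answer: 9322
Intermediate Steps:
c(W, q) = -13 - 3*W (c(W, q) = 2 - (W + 5)*3 = 2 - (5 + W)*3 = 2 - (15 + 3*W) = 2 + (-15 - 3*W) = -13 - 3*W)
118*(c(9, 6) + 119) = 118*((-13 - 3*9) + 119) = 118*((-13 - 27) + 119) = 118*(-40 + 119) = 118*79 = 9322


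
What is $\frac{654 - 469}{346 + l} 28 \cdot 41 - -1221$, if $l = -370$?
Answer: $- \frac{45769}{6} \approx -7628.2$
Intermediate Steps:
$\frac{654 - 469}{346 + l} 28 \cdot 41 - -1221 = \frac{654 - 469}{346 - 370} \cdot 28 \cdot 41 - -1221 = \frac{185}{-24} \cdot 1148 + 1221 = 185 \left(- \frac{1}{24}\right) 1148 + 1221 = \left(- \frac{185}{24}\right) 1148 + 1221 = - \frac{53095}{6} + 1221 = - \frac{45769}{6}$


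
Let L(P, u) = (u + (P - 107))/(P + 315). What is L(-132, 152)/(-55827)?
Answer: 29/3405447 ≈ 8.5158e-6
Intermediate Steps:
L(P, u) = (-107 + P + u)/(315 + P) (L(P, u) = (u + (-107 + P))/(315 + P) = (-107 + P + u)/(315 + P))
L(-132, 152)/(-55827) = ((-107 - 132 + 152)/(315 - 132))/(-55827) = (-87/183)*(-1/55827) = ((1/183)*(-87))*(-1/55827) = -29/61*(-1/55827) = 29/3405447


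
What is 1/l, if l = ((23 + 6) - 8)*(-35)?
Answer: -1/735 ≈ -0.0013605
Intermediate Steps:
l = -735 (l = (29 - 8)*(-35) = 21*(-35) = -735)
1/l = 1/(-735) = -1/735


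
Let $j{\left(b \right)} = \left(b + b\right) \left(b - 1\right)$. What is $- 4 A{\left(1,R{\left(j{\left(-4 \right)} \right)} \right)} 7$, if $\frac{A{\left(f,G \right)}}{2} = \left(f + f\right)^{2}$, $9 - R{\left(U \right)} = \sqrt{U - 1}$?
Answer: $-224$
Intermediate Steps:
$j{\left(b \right)} = 2 b \left(-1 + b\right)$
$R{\left(U \right)} = 9 - \sqrt{-1 + U}$ ($R{\left(U \right)} = 9 - \sqrt{U - 1} = 9 - \sqrt{-1 + U}$)
$A{\left(f,G \right)} = 8 f^{2}$ ($A{\left(f,G \right)} = 2 \left(f + f\right)^{2} = 2 \left(2 f\right)^{2} = 2 \cdot 4 f^{2} = 8 f^{2}$)
$- 4 A{\left(1,R{\left(j{\left(-4 \right)} \right)} \right)} 7 = - 4 \cdot 8 \cdot 1^{2} \cdot 7 = - 4 \cdot 8 \cdot 1 \cdot 7 = \left(-4\right) 8 \cdot 7 = \left(-32\right) 7 = -224$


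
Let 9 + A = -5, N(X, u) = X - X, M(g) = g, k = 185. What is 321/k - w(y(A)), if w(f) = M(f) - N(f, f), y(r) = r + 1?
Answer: 2726/185 ≈ 14.735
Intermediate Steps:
N(X, u) = 0
A = -14 (A = -9 - 5 = -14)
y(r) = 1 + r
w(f) = f (w(f) = f - 1*0 = f + 0 = f)
321/k - w(y(A)) = 321/185 - (1 - 14) = 321*(1/185) - 1*(-13) = 321/185 + 13 = 2726/185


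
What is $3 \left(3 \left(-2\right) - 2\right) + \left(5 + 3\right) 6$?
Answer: $24$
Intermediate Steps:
$3 \left(3 \left(-2\right) - 2\right) + \left(5 + 3\right) 6 = 3 \left(-6 - 2\right) + 8 \cdot 6 = 3 \left(-8\right) + 48 = -24 + 48 = 24$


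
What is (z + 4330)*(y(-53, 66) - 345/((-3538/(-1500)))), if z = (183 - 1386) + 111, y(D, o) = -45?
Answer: -1095593490/1769 ≈ -6.1933e+5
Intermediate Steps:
z = -1092 (z = -1203 + 111 = -1092)
(z + 4330)*(y(-53, 66) - 345/((-3538/(-1500)))) = (-1092 + 4330)*(-45 - 345/((-3538/(-1500)))) = 3238*(-45 - 345/((-3538*(-1/1500)))) = 3238*(-45 - 345/1769/750) = 3238*(-45 - 345*750/1769) = 3238*(-45 - 258750/1769) = 3238*(-338355/1769) = -1095593490/1769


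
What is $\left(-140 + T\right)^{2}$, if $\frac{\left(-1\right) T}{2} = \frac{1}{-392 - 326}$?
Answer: $\frac{2525967081}{128881} \approx 19599.0$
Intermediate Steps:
$T = \frac{1}{359}$ ($T = - \frac{2}{-392 - 326} = - \frac{2}{-718} = \left(-2\right) \left(- \frac{1}{718}\right) = \frac{1}{359} \approx 0.0027855$)
$\left(-140 + T\right)^{2} = \left(-140 + \frac{1}{359}\right)^{2} = \left(- \frac{50259}{359}\right)^{2} = \frac{2525967081}{128881}$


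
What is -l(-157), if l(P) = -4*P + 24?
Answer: -652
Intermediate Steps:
l(P) = 24 - 4*P
-l(-157) = -(24 - 4*(-157)) = -(24 + 628) = -1*652 = -652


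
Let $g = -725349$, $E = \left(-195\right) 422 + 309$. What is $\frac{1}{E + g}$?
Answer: $- \frac{1}{807330} \approx -1.2387 \cdot 10^{-6}$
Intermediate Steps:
$E = -81981$ ($E = -82290 + 309 = -81981$)
$\frac{1}{E + g} = \frac{1}{-81981 - 725349} = \frac{1}{-807330} = - \frac{1}{807330}$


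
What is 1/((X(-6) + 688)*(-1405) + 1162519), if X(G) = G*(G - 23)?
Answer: -1/48591 ≈ -2.0580e-5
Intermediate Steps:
X(G) = G*(-23 + G)
1/((X(-6) + 688)*(-1405) + 1162519) = 1/((-6*(-23 - 6) + 688)*(-1405) + 1162519) = 1/((-6*(-29) + 688)*(-1405) + 1162519) = 1/((174 + 688)*(-1405) + 1162519) = 1/(862*(-1405) + 1162519) = 1/(-1211110 + 1162519) = 1/(-48591) = -1/48591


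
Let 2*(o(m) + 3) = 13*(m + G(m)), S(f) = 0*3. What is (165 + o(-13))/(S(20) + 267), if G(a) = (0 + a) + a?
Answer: -61/178 ≈ -0.34270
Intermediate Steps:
G(a) = 2*a (G(a) = a + a = 2*a)
S(f) = 0
o(m) = -3 + 39*m/2 (o(m) = -3 + (13*(m + 2*m))/2 = -3 + (13*(3*m))/2 = -3 + (39*m)/2 = -3 + 39*m/2)
(165 + o(-13))/(S(20) + 267) = (165 + (-3 + (39/2)*(-13)))/(0 + 267) = (165 + (-3 - 507/2))/267 = (165 - 513/2)*(1/267) = -183/2*1/267 = -61/178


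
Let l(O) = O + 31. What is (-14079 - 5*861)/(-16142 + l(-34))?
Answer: 18384/16145 ≈ 1.1387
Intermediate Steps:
l(O) = 31 + O
(-14079 - 5*861)/(-16142 + l(-34)) = (-14079 - 5*861)/(-16142 + (31 - 34)) = (-14079 - 4305)/(-16142 - 3) = -18384/(-16145) = -18384*(-1/16145) = 18384/16145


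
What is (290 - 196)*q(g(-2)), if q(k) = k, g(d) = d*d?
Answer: 376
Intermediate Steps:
g(d) = d**2
(290 - 196)*q(g(-2)) = (290 - 196)*(-2)**2 = 94*4 = 376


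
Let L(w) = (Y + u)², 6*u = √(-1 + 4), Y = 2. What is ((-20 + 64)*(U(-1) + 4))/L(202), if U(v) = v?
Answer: 4752/(12 + √3)² ≈ 25.200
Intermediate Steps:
u = √3/6 (u = √(-1 + 4)/6 = √3/6 ≈ 0.28868)
L(w) = (2 + √3/6)²
((-20 + 64)*(U(-1) + 4))/L(202) = ((-20 + 64)*(-1 + 4))/(((12 + √3)²/36)) = (44*3)*(36/(12 + √3)²) = 132*(36/(12 + √3)²) = 4752/(12 + √3)²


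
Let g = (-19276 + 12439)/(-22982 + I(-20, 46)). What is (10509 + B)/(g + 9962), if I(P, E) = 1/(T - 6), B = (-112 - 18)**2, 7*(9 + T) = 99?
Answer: 3779673691/1373790860 ≈ 2.7513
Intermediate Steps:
T = 36/7 (T = -9 + (1/7)*99 = -9 + 99/7 = 36/7 ≈ 5.1429)
B = 16900 (B = (-130)**2 = 16900)
I(P, E) = -7/6 (I(P, E) = 1/(36/7 - 6) = 1/(-6/7) = -7/6)
g = 41022/137899 (g = (-19276 + 12439)/(-22982 - 7/6) = -6837/(-137899/6) = -6837*(-6/137899) = 41022/137899 ≈ 0.29748)
(10509 + B)/(g + 9962) = (10509 + 16900)/(41022/137899 + 9962) = 27409/(1373790860/137899) = 27409*(137899/1373790860) = 3779673691/1373790860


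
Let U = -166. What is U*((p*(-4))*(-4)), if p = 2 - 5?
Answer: 7968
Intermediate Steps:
p = -3
U*((p*(-4))*(-4)) = -166*(-3*(-4))*(-4) = -1992*(-4) = -166*(-48) = 7968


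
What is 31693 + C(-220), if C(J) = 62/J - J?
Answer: 3510399/110 ≈ 31913.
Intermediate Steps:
C(J) = -J + 62/J
31693 + C(-220) = 31693 + (-1*(-220) + 62/(-220)) = 31693 + (220 + 62*(-1/220)) = 31693 + (220 - 31/110) = 31693 + 24169/110 = 3510399/110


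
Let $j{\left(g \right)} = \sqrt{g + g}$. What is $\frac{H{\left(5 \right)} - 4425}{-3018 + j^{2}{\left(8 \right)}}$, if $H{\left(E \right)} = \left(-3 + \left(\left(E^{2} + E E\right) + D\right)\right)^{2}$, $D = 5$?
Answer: $\frac{1721}{3002} \approx 0.57328$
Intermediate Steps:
$j{\left(g \right)} = \sqrt{2} \sqrt{g}$ ($j{\left(g \right)} = \sqrt{2 g} = \sqrt{2} \sqrt{g}$)
$H{\left(E \right)} = \left(2 + 2 E^{2}\right)^{2}$ ($H{\left(E \right)} = \left(-3 + \left(\left(E^{2} + E E\right) + 5\right)\right)^{2} = \left(-3 + \left(\left(E^{2} + E^{2}\right) + 5\right)\right)^{2} = \left(-3 + \left(2 E^{2} + 5\right)\right)^{2} = \left(-3 + \left(5 + 2 E^{2}\right)\right)^{2} = \left(2 + 2 E^{2}\right)^{2}$)
$\frac{H{\left(5 \right)} - 4425}{-3018 + j^{2}{\left(8 \right)}} = \frac{4 \left(1 + 5^{2}\right)^{2} - 4425}{-3018 + \left(\sqrt{2} \sqrt{8}\right)^{2}} = \frac{4 \left(1 + 25\right)^{2} - 4425}{-3018 + \left(\sqrt{2} \cdot 2 \sqrt{2}\right)^{2}} = \frac{4 \cdot 26^{2} - 4425}{-3018 + 4^{2}} = \frac{4 \cdot 676 - 4425}{-3018 + 16} = \frac{2704 - 4425}{-3002} = \left(-1721\right) \left(- \frac{1}{3002}\right) = \frac{1721}{3002}$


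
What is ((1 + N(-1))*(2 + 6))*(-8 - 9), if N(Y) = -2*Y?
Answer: -408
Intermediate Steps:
((1 + N(-1))*(2 + 6))*(-8 - 9) = ((1 - 2*(-1))*(2 + 6))*(-8 - 9) = ((1 + 2)*8)*(-17) = (3*8)*(-17) = 24*(-17) = -408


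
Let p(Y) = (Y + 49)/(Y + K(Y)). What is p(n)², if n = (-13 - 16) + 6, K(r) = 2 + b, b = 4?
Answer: 676/289 ≈ 2.3391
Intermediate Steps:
K(r) = 6 (K(r) = 2 + 4 = 6)
n = -23 (n = -29 + 6 = -23)
p(Y) = (49 + Y)/(6 + Y) (p(Y) = (Y + 49)/(Y + 6) = (49 + Y)/(6 + Y))
p(n)² = ((49 - 23)/(6 - 23))² = (26/(-17))² = (-1/17*26)² = (-26/17)² = 676/289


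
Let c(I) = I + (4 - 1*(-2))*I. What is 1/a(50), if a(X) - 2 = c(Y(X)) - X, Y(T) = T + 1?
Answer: 1/309 ≈ 0.0032362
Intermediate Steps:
Y(T) = 1 + T
c(I) = 7*I (c(I) = I + (4 + 2)*I = I + 6*I = 7*I)
a(X) = 9 + 6*X (a(X) = 2 + (7*(1 + X) - X) = 2 + ((7 + 7*X) - X) = 2 + (7 + 6*X) = 9 + 6*X)
1/a(50) = 1/(9 + 6*50) = 1/(9 + 300) = 1/309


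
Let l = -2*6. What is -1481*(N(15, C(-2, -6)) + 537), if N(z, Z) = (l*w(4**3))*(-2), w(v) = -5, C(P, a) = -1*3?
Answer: -617577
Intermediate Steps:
C(P, a) = -3
l = -12
N(z, Z) = -120 (N(z, Z) = -12*(-5)*(-2) = 60*(-2) = -120)
-1481*(N(15, C(-2, -6)) + 537) = -1481*(-120 + 537) = -1481*417 = -617577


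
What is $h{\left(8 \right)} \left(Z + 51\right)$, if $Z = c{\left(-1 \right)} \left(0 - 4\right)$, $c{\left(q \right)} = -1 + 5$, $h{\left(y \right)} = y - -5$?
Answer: $455$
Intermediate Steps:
$h{\left(y \right)} = 5 + y$ ($h{\left(y \right)} = y + 5 = 5 + y$)
$c{\left(q \right)} = 4$
$Z = -16$ ($Z = 4 \left(0 - 4\right) = 4 \left(-4\right) = -16$)
$h{\left(8 \right)} \left(Z + 51\right) = \left(5 + 8\right) \left(-16 + 51\right) = 13 \cdot 35 = 455$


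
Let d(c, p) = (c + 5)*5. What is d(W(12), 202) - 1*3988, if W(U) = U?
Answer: -3903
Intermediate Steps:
d(c, p) = 25 + 5*c (d(c, p) = (5 + c)*5 = 25 + 5*c)
d(W(12), 202) - 1*3988 = (25 + 5*12) - 1*3988 = (25 + 60) - 3988 = 85 - 3988 = -3903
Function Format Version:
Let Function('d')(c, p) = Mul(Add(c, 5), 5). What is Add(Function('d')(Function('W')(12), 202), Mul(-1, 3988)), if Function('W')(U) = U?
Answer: -3903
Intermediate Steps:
Function('d')(c, p) = Add(25, Mul(5, c)) (Function('d')(c, p) = Mul(Add(5, c), 5) = Add(25, Mul(5, c)))
Add(Function('d')(Function('W')(12), 202), Mul(-1, 3988)) = Add(Add(25, Mul(5, 12)), Mul(-1, 3988)) = Add(Add(25, 60), -3988) = Add(85, -3988) = -3903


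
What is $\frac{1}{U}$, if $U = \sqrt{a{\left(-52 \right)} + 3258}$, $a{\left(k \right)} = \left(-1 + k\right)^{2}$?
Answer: $\frac{\sqrt{6067}}{6067} \approx 0.012838$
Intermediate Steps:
$U = \sqrt{6067}$ ($U = \sqrt{\left(-1 - 52\right)^{2} + 3258} = \sqrt{\left(-53\right)^{2} + 3258} = \sqrt{2809 + 3258} = \sqrt{6067} \approx 77.891$)
$\frac{1}{U} = \frac{1}{\sqrt{6067}} = \frac{\sqrt{6067}}{6067}$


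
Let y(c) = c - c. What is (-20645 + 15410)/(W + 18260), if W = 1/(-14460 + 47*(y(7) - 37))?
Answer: -28267255/98597913 ≈ -0.28669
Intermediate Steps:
y(c) = 0
W = -1/16199 (W = 1/(-14460 + 47*(0 - 37)) = 1/(-14460 + 47*(-37)) = 1/(-14460 - 1739) = 1/(-16199) = -1/16199 ≈ -6.1732e-5)
(-20645 + 15410)/(W + 18260) = (-20645 + 15410)/(-1/16199 + 18260) = -5235/295793739/16199 = -5235*16199/295793739 = -28267255/98597913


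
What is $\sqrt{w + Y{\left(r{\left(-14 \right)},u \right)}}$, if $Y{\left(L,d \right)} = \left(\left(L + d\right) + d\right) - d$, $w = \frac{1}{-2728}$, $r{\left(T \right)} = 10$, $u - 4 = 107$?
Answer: $\frac{\sqrt{225119334}}{1364} \approx 11.0$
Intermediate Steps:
$u = 111$ ($u = 4 + 107 = 111$)
$w = - \frac{1}{2728} \approx -0.00036657$
$Y{\left(L,d \right)} = L + d$ ($Y{\left(L,d \right)} = \left(L + 2 d\right) - d = L + d$)
$\sqrt{w + Y{\left(r{\left(-14 \right)},u \right)}} = \sqrt{- \frac{1}{2728} + \left(10 + 111\right)} = \sqrt{- \frac{1}{2728} + 121} = \sqrt{\frac{330087}{2728}} = \frac{\sqrt{225119334}}{1364}$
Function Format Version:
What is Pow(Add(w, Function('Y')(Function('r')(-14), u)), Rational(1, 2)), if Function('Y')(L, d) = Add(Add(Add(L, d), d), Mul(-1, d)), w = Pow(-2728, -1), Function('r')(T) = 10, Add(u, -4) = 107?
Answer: Mul(Rational(1, 1364), Pow(225119334, Rational(1, 2))) ≈ 11.000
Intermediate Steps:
u = 111 (u = Add(4, 107) = 111)
w = Rational(-1, 2728) ≈ -0.00036657
Function('Y')(L, d) = Add(L, d) (Function('Y')(L, d) = Add(Add(L, Mul(2, d)), Mul(-1, d)) = Add(L, d))
Pow(Add(w, Function('Y')(Function('r')(-14), u)), Rational(1, 2)) = Pow(Add(Rational(-1, 2728), Add(10, 111)), Rational(1, 2)) = Pow(Add(Rational(-1, 2728), 121), Rational(1, 2)) = Pow(Rational(330087, 2728), Rational(1, 2)) = Mul(Rational(1, 1364), Pow(225119334, Rational(1, 2)))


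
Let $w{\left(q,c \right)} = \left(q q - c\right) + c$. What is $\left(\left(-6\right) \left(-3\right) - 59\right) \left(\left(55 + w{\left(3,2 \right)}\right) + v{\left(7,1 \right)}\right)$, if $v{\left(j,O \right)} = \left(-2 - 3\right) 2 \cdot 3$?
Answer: $-1394$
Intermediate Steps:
$w{\left(q,c \right)} = q^{2}$ ($w{\left(q,c \right)} = \left(q^{2} - c\right) + c = q^{2}$)
$v{\left(j,O \right)} = -30$ ($v{\left(j,O \right)} = \left(-5\right) 2 \cdot 3 = \left(-10\right) 3 = -30$)
$\left(\left(-6\right) \left(-3\right) - 59\right) \left(\left(55 + w{\left(3,2 \right)}\right) + v{\left(7,1 \right)}\right) = \left(\left(-6\right) \left(-3\right) - 59\right) \left(\left(55 + 3^{2}\right) - 30\right) = \left(18 - 59\right) \left(\left(55 + 9\right) - 30\right) = - 41 \left(64 - 30\right) = \left(-41\right) 34 = -1394$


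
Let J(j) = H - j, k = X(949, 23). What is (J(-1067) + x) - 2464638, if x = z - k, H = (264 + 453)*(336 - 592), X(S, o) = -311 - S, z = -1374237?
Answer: -4020100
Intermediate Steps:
k = -1260 (k = -311 - 1*949 = -311 - 949 = -1260)
H = -183552 (H = 717*(-256) = -183552)
x = -1372977 (x = -1374237 - 1*(-1260) = -1374237 + 1260 = -1372977)
J(j) = -183552 - j
(J(-1067) + x) - 2464638 = ((-183552 - 1*(-1067)) - 1372977) - 2464638 = ((-183552 + 1067) - 1372977) - 2464638 = (-182485 - 1372977) - 2464638 = -1555462 - 2464638 = -4020100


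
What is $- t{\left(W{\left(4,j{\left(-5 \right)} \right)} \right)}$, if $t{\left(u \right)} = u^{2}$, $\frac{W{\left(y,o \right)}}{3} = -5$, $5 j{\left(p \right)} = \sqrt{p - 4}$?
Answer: $-225$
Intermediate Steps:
$j{\left(p \right)} = \frac{\sqrt{-4 + p}}{5}$ ($j{\left(p \right)} = \frac{\sqrt{p - 4}}{5} = \frac{\sqrt{-4 + p}}{5}$)
$W{\left(y,o \right)} = -15$ ($W{\left(y,o \right)} = 3 \left(-5\right) = -15$)
$- t{\left(W{\left(4,j{\left(-5 \right)} \right)} \right)} = - \left(-15\right)^{2} = \left(-1\right) 225 = -225$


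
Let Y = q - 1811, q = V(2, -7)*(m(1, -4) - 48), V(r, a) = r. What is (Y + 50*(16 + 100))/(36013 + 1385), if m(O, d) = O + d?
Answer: 169/1626 ≈ 0.10394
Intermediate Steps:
q = -102 (q = 2*((1 - 4) - 48) = 2*(-3 - 48) = 2*(-51) = -102)
Y = -1913 (Y = -102 - 1811 = -1913)
(Y + 50*(16 + 100))/(36013 + 1385) = (-1913 + 50*(16 + 100))/(36013 + 1385) = (-1913 + 50*116)/37398 = (-1913 + 5800)*(1/37398) = 3887*(1/37398) = 169/1626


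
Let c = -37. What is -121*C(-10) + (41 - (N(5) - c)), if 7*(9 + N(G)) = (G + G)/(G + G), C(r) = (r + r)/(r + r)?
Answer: -757/7 ≈ -108.14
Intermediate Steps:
C(r) = 1 (C(r) = (2*r)/((2*r)) = (2*r)*(1/(2*r)) = 1)
N(G) = -62/7 (N(G) = -9 + ((G + G)/(G + G))/7 = -9 + ((2*G)/((2*G)))/7 = -9 + ((2*G)*(1/(2*G)))/7 = -9 + (⅐)*1 = -9 + ⅐ = -62/7)
-121*C(-10) + (41 - (N(5) - c)) = -121*1 + (41 - (-62/7 - 1*(-37))) = -121 + (41 - (-62/7 + 37)) = -121 + (41 - 1*197/7) = -121 + (41 - 197/7) = -121 + 90/7 = -757/7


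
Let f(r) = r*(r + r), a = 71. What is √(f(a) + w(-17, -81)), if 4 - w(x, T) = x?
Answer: √10103 ≈ 100.51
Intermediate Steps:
w(x, T) = 4 - x
f(r) = 2*r² (f(r) = r*(2*r) = 2*r²)
√(f(a) + w(-17, -81)) = √(2*71² + (4 - 1*(-17))) = √(2*5041 + (4 + 17)) = √(10082 + 21) = √10103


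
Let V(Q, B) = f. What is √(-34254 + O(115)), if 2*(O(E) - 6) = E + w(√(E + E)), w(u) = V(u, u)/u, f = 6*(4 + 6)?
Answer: √(-72347098 + 276*√230)/46 ≈ 184.9*I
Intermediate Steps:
f = 60 (f = 6*10 = 60)
V(Q, B) = 60
w(u) = 60/u
O(E) = 6 + E/2 + 15*√2/√E (O(E) = 6 + (E + 60/(√(E + E)))/2 = 6 + (E + 60/(√(2*E)))/2 = 6 + (E + 60/((√2*√E)))/2 = 6 + (E + 60*(√2/(2*√E)))/2 = 6 + (E + 30*√2/√E)/2 = 6 + (E/2 + 15*√2/√E) = 6 + E/2 + 15*√2/√E)
√(-34254 + O(115)) = √(-34254 + (6 + (½)*115 + 15*√2/√115)) = √(-34254 + (6 + 115/2 + 15*√2*(√115/115))) = √(-34254 + (6 + 115/2 + 3*√230/23)) = √(-34254 + (127/2 + 3*√230/23)) = √(-68381/2 + 3*√230/23)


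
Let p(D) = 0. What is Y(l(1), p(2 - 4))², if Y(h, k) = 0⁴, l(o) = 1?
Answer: 0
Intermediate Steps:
Y(h, k) = 0
Y(l(1), p(2 - 4))² = 0² = 0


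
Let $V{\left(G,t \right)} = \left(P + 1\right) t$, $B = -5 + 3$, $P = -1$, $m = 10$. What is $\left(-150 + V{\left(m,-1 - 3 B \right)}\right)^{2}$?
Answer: $22500$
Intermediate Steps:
$B = -2$
$V{\left(G,t \right)} = 0$ ($V{\left(G,t \right)} = \left(-1 + 1\right) t = 0 t = 0$)
$\left(-150 + V{\left(m,-1 - 3 B \right)}\right)^{2} = \left(-150 + 0\right)^{2} = \left(-150\right)^{2} = 22500$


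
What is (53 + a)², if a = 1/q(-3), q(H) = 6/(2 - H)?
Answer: 104329/36 ≈ 2898.0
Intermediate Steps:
a = ⅚ (a = 1/(-6/(-2 - 3)) = 1/(-6/(-5)) = 1/(-6*(-⅕)) = 1/(6/5) = ⅚ ≈ 0.83333)
(53 + a)² = (53 + ⅚)² = (323/6)² = 104329/36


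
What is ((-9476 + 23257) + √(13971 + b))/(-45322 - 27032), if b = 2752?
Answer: -13781/72354 - √16723/72354 ≈ -0.19225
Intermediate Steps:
((-9476 + 23257) + √(13971 + b))/(-45322 - 27032) = ((-9476 + 23257) + √(13971 + 2752))/(-45322 - 27032) = (13781 + √16723)/(-72354) = (13781 + √16723)*(-1/72354) = -13781/72354 - √16723/72354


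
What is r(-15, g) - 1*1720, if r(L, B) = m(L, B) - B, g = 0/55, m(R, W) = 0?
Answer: -1720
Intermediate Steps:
g = 0 (g = 0*(1/55) = 0)
r(L, B) = -B (r(L, B) = 0 - B = -B)
r(-15, g) - 1*1720 = -1*0 - 1*1720 = 0 - 1720 = -1720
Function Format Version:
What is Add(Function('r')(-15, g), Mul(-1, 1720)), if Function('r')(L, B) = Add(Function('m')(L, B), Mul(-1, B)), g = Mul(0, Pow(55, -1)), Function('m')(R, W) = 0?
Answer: -1720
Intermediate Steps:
g = 0 (g = Mul(0, Rational(1, 55)) = 0)
Function('r')(L, B) = Mul(-1, B) (Function('r')(L, B) = Add(0, Mul(-1, B)) = Mul(-1, B))
Add(Function('r')(-15, g), Mul(-1, 1720)) = Add(Mul(-1, 0), Mul(-1, 1720)) = Add(0, -1720) = -1720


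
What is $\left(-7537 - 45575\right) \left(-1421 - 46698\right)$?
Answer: $2555696328$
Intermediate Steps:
$\left(-7537 - 45575\right) \left(-1421 - 46698\right) = \left(-53112\right) \left(-48119\right) = 2555696328$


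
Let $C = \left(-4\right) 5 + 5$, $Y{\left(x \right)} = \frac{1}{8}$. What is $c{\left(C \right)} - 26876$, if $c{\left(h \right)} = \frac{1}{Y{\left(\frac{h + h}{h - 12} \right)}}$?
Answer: $-26868$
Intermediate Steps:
$Y{\left(x \right)} = \frac{1}{8}$
$C = -15$ ($C = -20 + 5 = -15$)
$c{\left(h \right)} = 8$ ($c{\left(h \right)} = \frac{1}{\frac{1}{8}} = 8$)
$c{\left(C \right)} - 26876 = 8 - 26876 = -26868$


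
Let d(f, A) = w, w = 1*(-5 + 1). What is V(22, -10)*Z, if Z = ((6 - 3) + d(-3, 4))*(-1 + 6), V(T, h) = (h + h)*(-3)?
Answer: -300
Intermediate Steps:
V(T, h) = -6*h (V(T, h) = (2*h)*(-3) = -6*h)
w = -4 (w = 1*(-4) = -4)
d(f, A) = -4
Z = -5 (Z = ((6 - 3) - 4)*(-1 + 6) = (3 - 4)*5 = -1*5 = -5)
V(22, -10)*Z = -6*(-10)*(-5) = 60*(-5) = -300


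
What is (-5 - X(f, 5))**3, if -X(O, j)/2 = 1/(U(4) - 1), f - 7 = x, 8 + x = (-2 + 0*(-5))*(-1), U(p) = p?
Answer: -2197/27 ≈ -81.370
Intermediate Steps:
x = -6 (x = -8 + (-2 + 0*(-5))*(-1) = -8 + (-2 + 0)*(-1) = -8 - 2*(-1) = -8 + 2 = -6)
f = 1 (f = 7 - 6 = 1)
X(O, j) = -2/3 (X(O, j) = -2/(4 - 1) = -2/3)
(-5 - X(f, 5))**3 = (-5 - 1*(-2/3))**3 = (-5 + 2/3)**3 = (-13/3)**3 = -2197/27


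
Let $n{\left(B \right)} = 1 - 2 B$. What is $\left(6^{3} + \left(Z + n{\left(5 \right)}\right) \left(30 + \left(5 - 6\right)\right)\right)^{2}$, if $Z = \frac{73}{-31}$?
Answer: $\frac{12334144}{961} \approx 12835.0$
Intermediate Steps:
$Z = - \frac{73}{31}$ ($Z = 73 \left(- \frac{1}{31}\right) = - \frac{73}{31} \approx -2.3548$)
$\left(6^{3} + \left(Z + n{\left(5 \right)}\right) \left(30 + \left(5 - 6\right)\right)\right)^{2} = \left(6^{3} + \left(- \frac{73}{31} + \left(1 - 10\right)\right) \left(30 + \left(5 - 6\right)\right)\right)^{2} = \left(216 + \left(- \frac{73}{31} + \left(1 - 10\right)\right) \left(30 + \left(5 - 6\right)\right)\right)^{2} = \left(216 + \left(- \frac{73}{31} - 9\right) \left(30 - 1\right)\right)^{2} = \left(216 - \frac{10208}{31}\right)^{2} = \left(- \frac{3512}{31}\right)^{2} = \frac{12334144}{961}$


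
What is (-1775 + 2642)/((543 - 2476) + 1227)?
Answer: -867/706 ≈ -1.2280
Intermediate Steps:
(-1775 + 2642)/((543 - 2476) + 1227) = 867/(-1933 + 1227) = 867/(-706) = 867*(-1/706) = -867/706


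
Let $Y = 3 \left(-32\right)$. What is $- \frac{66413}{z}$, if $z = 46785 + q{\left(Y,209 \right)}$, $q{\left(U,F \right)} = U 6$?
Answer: $- \frac{66413}{46209} \approx -1.4372$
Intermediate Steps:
$Y = -96$
$q{\left(U,F \right)} = 6 U$
$z = 46209$ ($z = 46785 + 6 \left(-96\right) = 46785 - 576 = 46209$)
$- \frac{66413}{z} = - \frac{66413}{46209}$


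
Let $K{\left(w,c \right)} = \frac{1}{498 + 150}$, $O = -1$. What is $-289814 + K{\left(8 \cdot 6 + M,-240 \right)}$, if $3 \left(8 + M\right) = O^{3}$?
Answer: $- \frac{187799471}{648} \approx -2.8981 \cdot 10^{5}$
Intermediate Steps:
$M = - \frac{25}{3}$ ($M = -8 + \frac{\left(-1\right)^{3}}{3} = -8 + \frac{1}{3} \left(-1\right) = -8 - \frac{1}{3} = - \frac{25}{3} \approx -8.3333$)
$K{\left(w,c \right)} = \frac{1}{648}$
$-289814 + K{\left(8 \cdot 6 + M,-240 \right)} = -289814 + \frac{1}{648} = - \frac{187799471}{648}$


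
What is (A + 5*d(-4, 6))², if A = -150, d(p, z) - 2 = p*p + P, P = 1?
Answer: 3025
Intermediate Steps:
d(p, z) = 3 + p² (d(p, z) = 2 + (p*p + 1) = 2 + (p² + 1) = 2 + (1 + p²) = 3 + p²)
(A + 5*d(-4, 6))² = (-150 + 5*(3 + (-4)²))² = (-150 + 5*(3 + 16))² = (-150 + 5*19)² = (-150 + 95)² = (-55)² = 3025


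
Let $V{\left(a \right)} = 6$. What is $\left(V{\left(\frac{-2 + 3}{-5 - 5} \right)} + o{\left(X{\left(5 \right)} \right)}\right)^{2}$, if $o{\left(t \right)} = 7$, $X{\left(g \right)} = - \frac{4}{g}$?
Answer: $169$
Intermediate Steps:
$\left(V{\left(\frac{-2 + 3}{-5 - 5} \right)} + o{\left(X{\left(5 \right)} \right)}\right)^{2} = \left(6 + 7\right)^{2} = 13^{2} = 169$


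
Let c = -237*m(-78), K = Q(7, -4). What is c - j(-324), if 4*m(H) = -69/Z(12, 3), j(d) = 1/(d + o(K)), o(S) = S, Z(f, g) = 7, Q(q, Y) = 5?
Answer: 5216635/8932 ≈ 584.04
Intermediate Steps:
K = 5
j(d) = 1/(5 + d) (j(d) = 1/(d + 5) = 1/(5 + d))
m(H) = -69/28 (m(H) = (-69/7)/4 = (-69*1/7)/4 = (1/4)*(-69/7) = -69/28)
c = 16353/28 (c = -237*(-69/28) = 16353/28 ≈ 584.04)
c - j(-324) = 16353/28 - 1/(5 - 324) = 16353/28 - 1/(-319) = 16353/28 - 1*(-1/319) = 16353/28 + 1/319 = 5216635/8932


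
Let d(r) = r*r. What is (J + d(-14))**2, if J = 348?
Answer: 295936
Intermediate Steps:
d(r) = r**2
(J + d(-14))**2 = (348 + (-14)**2)**2 = (348 + 196)**2 = 544**2 = 295936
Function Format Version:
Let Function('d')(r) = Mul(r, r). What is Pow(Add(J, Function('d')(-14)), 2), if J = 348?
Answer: 295936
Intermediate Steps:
Function('d')(r) = Pow(r, 2)
Pow(Add(J, Function('d')(-14)), 2) = Pow(Add(348, Pow(-14, 2)), 2) = Pow(Add(348, 196), 2) = Pow(544, 2) = 295936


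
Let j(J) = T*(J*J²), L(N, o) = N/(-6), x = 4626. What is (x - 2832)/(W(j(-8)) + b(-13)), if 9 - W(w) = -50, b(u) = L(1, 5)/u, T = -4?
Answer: 139932/4603 ≈ 30.400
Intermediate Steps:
L(N, o) = -N/6 (L(N, o) = N*(-⅙) = -N/6)
j(J) = -4*J³ (j(J) = -4*J*J² = -4*J³)
b(u) = -1/(6*u) (b(u) = (-⅙*1)/u = -1/(6*u))
W(w) = 59 (W(w) = 9 - 1*(-50) = 9 + 50 = 59)
(x - 2832)/(W(j(-8)) + b(-13)) = (4626 - 2832)/(59 - ⅙/(-13)) = 1794/(59 - ⅙*(-1/13)) = 1794/(59 + 1/78) = 1794/(4603/78) = 1794*(78/4603) = 139932/4603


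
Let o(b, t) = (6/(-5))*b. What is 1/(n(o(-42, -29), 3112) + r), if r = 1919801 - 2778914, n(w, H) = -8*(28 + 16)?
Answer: -1/859465 ≈ -1.1635e-6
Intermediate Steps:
o(b, t) = -6*b/5 (o(b, t) = (6*(-1/5))*b = -6*b/5)
n(w, H) = -352 (n(w, H) = -8*44 = -352)
r = -859113
1/(n(o(-42, -29), 3112) + r) = 1/(-352 - 859113) = 1/(-859465) = -1/859465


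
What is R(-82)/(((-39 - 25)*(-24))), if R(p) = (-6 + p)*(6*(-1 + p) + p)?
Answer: 1595/48 ≈ 33.229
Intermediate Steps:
R(p) = (-6 + p)*(-6 + 7*p) (R(p) = (-6 + p)*((-6 + 6*p) + p) = (-6 + p)*(-6 + 7*p))
R(-82)/(((-39 - 25)*(-24))) = (36 - 48*(-82) + 7*(-82)²)/(((-39 - 25)*(-24))) = (36 + 3936 + 7*6724)/((-64*(-24))) = (36 + 3936 + 47068)/1536 = 51040*(1/1536) = 1595/48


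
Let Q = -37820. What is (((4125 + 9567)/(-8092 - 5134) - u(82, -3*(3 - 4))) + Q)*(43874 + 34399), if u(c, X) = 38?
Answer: -19596569171400/6613 ≈ -2.9633e+9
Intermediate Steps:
(((4125 + 9567)/(-8092 - 5134) - u(82, -3*(3 - 4))) + Q)*(43874 + 34399) = (((4125 + 9567)/(-8092 - 5134) - 1*38) - 37820)*(43874 + 34399) = ((13692/(-13226) - 38) - 37820)*78273 = ((13692*(-1/13226) - 38) - 37820)*78273 = ((-6846/6613 - 38) - 37820)*78273 = (-258140/6613 - 37820)*78273 = -250361800/6613*78273 = -19596569171400/6613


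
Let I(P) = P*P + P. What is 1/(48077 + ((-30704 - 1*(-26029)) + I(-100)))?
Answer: 1/53302 ≈ 1.8761e-5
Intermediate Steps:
I(P) = P + P**2 (I(P) = P**2 + P = P + P**2)
1/(48077 + ((-30704 - 1*(-26029)) + I(-100))) = 1/(48077 + ((-30704 - 1*(-26029)) - 100*(1 - 100))) = 1/(48077 + ((-30704 + 26029) - 100*(-99))) = 1/(48077 + (-4675 + 9900)) = 1/(48077 + 5225) = 1/53302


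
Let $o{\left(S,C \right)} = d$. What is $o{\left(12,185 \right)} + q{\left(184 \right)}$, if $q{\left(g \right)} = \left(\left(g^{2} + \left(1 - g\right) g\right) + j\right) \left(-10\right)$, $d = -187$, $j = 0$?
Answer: $-2027$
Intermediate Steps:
$q{\left(g \right)} = - 10 g^{2} - 10 g \left(1 - g\right)$ ($q{\left(g \right)} = \left(\left(g^{2} + \left(1 - g\right) g\right) + 0\right) \left(-10\right) = \left(\left(g^{2} + g \left(1 - g\right)\right) + 0\right) \left(-10\right) = \left(g^{2} + g \left(1 - g\right)\right) \left(-10\right) = - 10 g^{2} - 10 g \left(1 - g\right)$)
$o{\left(S,C \right)} = -187$
$o{\left(12,185 \right)} + q{\left(184 \right)} = -187 - 1840 = -2027$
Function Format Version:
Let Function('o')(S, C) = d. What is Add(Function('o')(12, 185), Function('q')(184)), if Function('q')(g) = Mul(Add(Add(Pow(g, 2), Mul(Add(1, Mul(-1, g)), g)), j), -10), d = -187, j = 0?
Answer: -2027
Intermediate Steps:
Function('q')(g) = Add(Mul(-10, Pow(g, 2)), Mul(-10, g, Add(1, Mul(-1, g)))) (Function('q')(g) = Mul(Add(Add(Pow(g, 2), Mul(Add(1, Mul(-1, g)), g)), 0), -10) = Mul(Add(Add(Pow(g, 2), Mul(g, Add(1, Mul(-1, g)))), 0), -10) = Mul(Add(Pow(g, 2), Mul(g, Add(1, Mul(-1, g)))), -10) = Add(Mul(-10, Pow(g, 2)), Mul(-10, g, Add(1, Mul(-1, g)))))
Function('o')(S, C) = -187
Add(Function('o')(12, 185), Function('q')(184)) = Add(-187, Mul(-10, 184)) = Add(-187, -1840) = -2027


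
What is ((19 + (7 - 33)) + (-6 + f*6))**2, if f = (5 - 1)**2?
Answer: 6889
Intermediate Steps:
f = 16 (f = 4**2 = 16)
((19 + (7 - 33)) + (-6 + f*6))**2 = ((19 + (7 - 33)) + (-6 + 16*6))**2 = ((19 - 26) + (-6 + 96))**2 = (-7 + 90)**2 = 83**2 = 6889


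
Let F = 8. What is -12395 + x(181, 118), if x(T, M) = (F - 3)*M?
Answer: -11805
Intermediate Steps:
x(T, M) = 5*M (x(T, M) = (8 - 3)*M = 5*M)
-12395 + x(181, 118) = -12395 + 5*118 = -12395 + 590 = -11805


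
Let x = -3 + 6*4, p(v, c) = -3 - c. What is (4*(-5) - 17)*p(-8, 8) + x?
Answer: 428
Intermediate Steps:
x = 21 (x = -3 + 24 = 21)
(4*(-5) - 17)*p(-8, 8) + x = (4*(-5) - 17)*(-3 - 1*8) + 21 = (-20 - 17)*(-3 - 8) + 21 = -37*(-11) + 21 = 407 + 21 = 428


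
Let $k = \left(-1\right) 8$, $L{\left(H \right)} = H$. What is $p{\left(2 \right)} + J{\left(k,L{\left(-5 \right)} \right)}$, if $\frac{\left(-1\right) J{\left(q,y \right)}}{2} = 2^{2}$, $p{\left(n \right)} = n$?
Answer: $-6$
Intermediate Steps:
$k = -8$
$J{\left(q,y \right)} = -8$ ($J{\left(q,y \right)} = - 2 \cdot 2^{2} = \left(-2\right) 4 = -8$)
$p{\left(2 \right)} + J{\left(k,L{\left(-5 \right)} \right)} = 2 - 8 = -6$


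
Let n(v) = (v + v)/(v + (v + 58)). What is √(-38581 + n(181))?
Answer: I*√1701384090/210 ≈ 196.42*I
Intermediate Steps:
n(v) = 2*v/(58 + 2*v) (n(v) = (2*v)/(v + (58 + v)) = (2*v)/(58 + 2*v) = 2*v/(58 + 2*v))
√(-38581 + n(181)) = √(-38581 + 181/(29 + 181)) = √(-38581 + 181/210) = √(-8101829/210) = I*√1701384090/210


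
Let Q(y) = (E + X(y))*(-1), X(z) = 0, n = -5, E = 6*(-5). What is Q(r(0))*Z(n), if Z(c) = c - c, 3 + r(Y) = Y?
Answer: 0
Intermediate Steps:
r(Y) = -3 + Y
E = -30
Z(c) = 0
Q(y) = 30 (Q(y) = (-30 + 0)*(-1) = -30*(-1) = 30)
Q(r(0))*Z(n) = 30*0 = 0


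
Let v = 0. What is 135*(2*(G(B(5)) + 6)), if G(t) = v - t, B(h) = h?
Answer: 270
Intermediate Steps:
G(t) = -t (G(t) = 0 - t = -t)
135*(2*(G(B(5)) + 6)) = 135*(2*(-1*5 + 6)) = 135*(2*(-5 + 6)) = 135*(2*1) = 135*2 = 270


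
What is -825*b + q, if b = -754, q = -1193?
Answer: 620857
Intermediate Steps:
-825*b + q = -825*(-754) - 1193 = 622050 - 1193 = 620857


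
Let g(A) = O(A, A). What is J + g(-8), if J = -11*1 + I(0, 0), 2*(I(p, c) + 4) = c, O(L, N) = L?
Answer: -23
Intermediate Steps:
I(p, c) = -4 + c/2
g(A) = A
J = -15 (J = -11*1 + (-4 + (½)*0) = -11 + (-4 + 0) = -11 - 4 = -15)
J + g(-8) = -15 - 8 = -23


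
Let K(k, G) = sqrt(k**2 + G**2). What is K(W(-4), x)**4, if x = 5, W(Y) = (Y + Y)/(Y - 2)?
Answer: 58081/81 ≈ 717.05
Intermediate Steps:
W(Y) = 2*Y/(-2 + Y) (W(Y) = (2*Y)/(-2 + Y) = 2*Y/(-2 + Y))
K(k, G) = sqrt(G**2 + k**2)
K(W(-4), x)**4 = (sqrt(5**2 + (2*(-4)/(-2 - 4))**2))**4 = (sqrt(25 + (2*(-4)/(-6))**2))**4 = (sqrt(25 + (2*(-4)*(-1/6))**2))**4 = (sqrt(25 + (4/3)**2))**4 = (sqrt(25 + 16/9))**4 = (sqrt(241/9))**4 = (sqrt(241)/3)**4 = 58081/81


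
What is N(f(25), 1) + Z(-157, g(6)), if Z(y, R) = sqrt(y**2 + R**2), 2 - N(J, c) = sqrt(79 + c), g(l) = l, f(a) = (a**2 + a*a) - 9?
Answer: 2 + sqrt(24685) - 4*sqrt(5) ≈ 150.17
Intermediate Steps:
f(a) = -9 + 2*a**2 (f(a) = (a**2 + a**2) - 9 = 2*a**2 - 9 = -9 + 2*a**2)
N(J, c) = 2 - sqrt(79 + c)
Z(y, R) = sqrt(R**2 + y**2)
N(f(25), 1) + Z(-157, g(6)) = (2 - sqrt(79 + 1)) + sqrt(6**2 + (-157)**2) = (2 - sqrt(80)) + sqrt(36 + 24649) = (2 - 4*sqrt(5)) + sqrt(24685) = 2 + sqrt(24685) - 4*sqrt(5)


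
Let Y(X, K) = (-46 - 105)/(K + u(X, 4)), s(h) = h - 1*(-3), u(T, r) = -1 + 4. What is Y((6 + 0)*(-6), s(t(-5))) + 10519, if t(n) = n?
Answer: 10368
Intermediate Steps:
u(T, r) = 3
s(h) = 3 + h (s(h) = h + 3 = 3 + h)
Y(X, K) = -151/(3 + K) (Y(X, K) = (-46 - 105)/(K + 3) = -151/(3 + K))
Y((6 + 0)*(-6), s(t(-5))) + 10519 = -151/(3 + (3 - 5)) + 10519 = -151/(3 - 2) + 10519 = -151/1 + 10519 = -151*1 + 10519 = -151 + 10519 = 10368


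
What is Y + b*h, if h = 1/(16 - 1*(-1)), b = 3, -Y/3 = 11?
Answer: -558/17 ≈ -32.824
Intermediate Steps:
Y = -33 (Y = -3*11 = -33)
h = 1/17 (h = 1/(16 + 1) = 1/17 ≈ 0.058824)
Y + b*h = -33 + 3*(1/17) = -33 + 3/17 = -558/17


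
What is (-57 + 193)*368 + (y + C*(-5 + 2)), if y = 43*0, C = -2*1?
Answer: 50054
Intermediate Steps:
C = -2
y = 0
(-57 + 193)*368 + (y + C*(-5 + 2)) = (-57 + 193)*368 + (0 - 2*(-5 + 2)) = 136*368 + (0 - 2*(-3)) = 50048 + (0 + 6) = 50048 + 6 = 50054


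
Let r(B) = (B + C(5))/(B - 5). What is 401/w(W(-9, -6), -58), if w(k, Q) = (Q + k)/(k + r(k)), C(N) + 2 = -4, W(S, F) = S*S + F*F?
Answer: 5299215/6608 ≈ 801.94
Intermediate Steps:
W(S, F) = F**2 + S**2 (W(S, F) = S**2 + F**2 = F**2 + S**2)
C(N) = -6 (C(N) = -2 - 4 = -6)
r(B) = (-6 + B)/(-5 + B) (r(B) = (B - 6)/(B - 5) = (-6 + B)/(-5 + B))
w(k, Q) = (Q + k)/(k + (-6 + k)/(-5 + k))
401/w(W(-9, -6), -58) = 401/(((-5 + ((-6)**2 + (-9)**2))*(-58 + ((-6)**2 + (-9)**2))/(-6 + ((-6)**2 + (-9)**2) + ((-6)**2 + (-9)**2)*(-5 + ((-6)**2 + (-9)**2))))) = 401/(((-5 + (36 + 81))*(-58 + (36 + 81))/(-6 + (36 + 81) + (36 + 81)*(-5 + (36 + 81))))) = 401/(((-5 + 117)*(-58 + 117)/(-6 + 117 + 117*(-5 + 117)))) = 401/((112*59/(-6 + 117 + 117*112))) = 401/((112*59/(-6 + 117 + 13104))) = 401/((112*59/13215)) = 401/(((1/13215)*112*59)) = 401/(6608/13215) = 401*(13215/6608) = 5299215/6608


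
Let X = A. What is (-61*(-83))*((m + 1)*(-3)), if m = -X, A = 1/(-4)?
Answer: -75945/4 ≈ -18986.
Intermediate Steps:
A = -1/4 ≈ -0.25000
X = -1/4 ≈ -0.25000
m = 1/4 (m = -1*(-1/4) = 1/4 ≈ 0.25000)
(-61*(-83))*((m + 1)*(-3)) = (-61*(-83))*((1/4 + 1)*(-3)) = 5063*((5/4)*(-3)) = 5063*(-15/4) = -75945/4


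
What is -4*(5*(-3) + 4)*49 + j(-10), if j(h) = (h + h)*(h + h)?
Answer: 2556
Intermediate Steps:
j(h) = 4*h² (j(h) = (2*h)*(2*h) = 4*h²)
-4*(5*(-3) + 4)*49 + j(-10) = -4*(5*(-3) + 4)*49 + 4*(-10)² = -4*(-15 + 4)*49 + 4*100 = -4*(-11)*49 + 400 = 44*49 + 400 = 2156 + 400 = 2556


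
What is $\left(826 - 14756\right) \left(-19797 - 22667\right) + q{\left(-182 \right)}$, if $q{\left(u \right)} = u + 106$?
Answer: $591523444$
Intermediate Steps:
$q{\left(u \right)} = 106 + u$
$\left(826 - 14756\right) \left(-19797 - 22667\right) + q{\left(-182 \right)} = \left(826 - 14756\right) \left(-19797 - 22667\right) + \left(106 - 182\right) = \left(-13930\right) \left(-42464\right) - 76 = 591523520 - 76 = 591523444$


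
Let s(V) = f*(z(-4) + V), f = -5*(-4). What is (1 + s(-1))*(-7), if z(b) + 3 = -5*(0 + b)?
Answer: -2247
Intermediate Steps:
f = 20
z(b) = -3 - 5*b (z(b) = -3 - 5*(0 + b) = -3 - 5*b)
s(V) = 340 + 20*V (s(V) = 20*((-3 - 5*(-4)) + V) = 20*((-3 + 20) + V) = 20*(17 + V) = 340 + 20*V)
(1 + s(-1))*(-7) = (1 + (340 + 20*(-1)))*(-7) = (1 + (340 - 20))*(-7) = (1 + 320)*(-7) = 321*(-7) = -2247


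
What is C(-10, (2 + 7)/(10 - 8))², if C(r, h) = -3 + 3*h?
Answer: 441/4 ≈ 110.25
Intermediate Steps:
C(-10, (2 + 7)/(10 - 8))² = (-3 + 3*((2 + 7)/(10 - 8)))² = (-3 + 3*(9/2))² = (-3 + 27/2)² = (21/2)² = 441/4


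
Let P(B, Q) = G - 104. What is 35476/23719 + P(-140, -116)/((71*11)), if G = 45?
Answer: 26307335/18524539 ≈ 1.4201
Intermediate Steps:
P(B, Q) = -59 (P(B, Q) = 45 - 104 = -59)
35476/23719 + P(-140, -116)/((71*11)) = 35476/23719 - 59/(71*11) = 35476*(1/23719) - 59/781 = 35476/23719 - 59*1/781 = 35476/23719 - 59/781 = 26307335/18524539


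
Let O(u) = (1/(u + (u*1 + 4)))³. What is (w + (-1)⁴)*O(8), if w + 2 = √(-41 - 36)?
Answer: -1/8000 + I*√77/8000 ≈ -0.000125 + 0.0010969*I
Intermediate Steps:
O(u) = (4 + 2*u)⁻³ (O(u) = (1/(u + (u + 4)))³ = (1/(u + (4 + u)))³ = (1/(4 + 2*u))³ = (4 + 2*u)⁻³)
w = -2 + I*√77 (w = -2 + √(-41 - 36) = -2 + √(-77) = -2 + I*√77 ≈ -2.0 + 8.775*I)
(w + (-1)⁴)*O(8) = ((-2 + I*√77) + (-1)⁴)*(1/(8*(2 + 8)³)) = ((-2 + I*√77) + 1)*((⅛)/10³) = (-1 + I*√77)*((⅛)*(1/1000)) = (-1 + I*√77)*(1/8000) = -1/8000 + I*√77/8000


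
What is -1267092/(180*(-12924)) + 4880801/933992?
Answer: 87067769261/15088640760 ≈ 5.7704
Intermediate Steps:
-1267092/(180*(-12924)) + 4880801/933992 = -1267092/(-2326320) + 4880801*(1/933992) = -1267092*(-1/2326320) + 4880801/933992 = 35197/64620 + 4880801/933992 = 87067769261/15088640760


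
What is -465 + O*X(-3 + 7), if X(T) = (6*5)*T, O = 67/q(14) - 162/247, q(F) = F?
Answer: 52875/1729 ≈ 30.581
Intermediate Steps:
O = 14281/3458 (O = 67/14 - 162/247 = 14281/3458 ≈ 4.1298)
X(T) = 30*T
-465 + O*X(-3 + 7) = -465 + 14281*(30*(-3 + 7))/3458 = -465 + 14281*(30*4)/3458 = -465 + (14281/3458)*120 = -465 + 856860/1729 = 52875/1729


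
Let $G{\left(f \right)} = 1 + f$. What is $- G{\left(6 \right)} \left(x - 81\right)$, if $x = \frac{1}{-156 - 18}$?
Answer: $\frac{98665}{174} \approx 567.04$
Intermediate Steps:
$x = - \frac{1}{174}$ ($x = \frac{1}{-174} = - \frac{1}{174} \approx -0.0057471$)
$- G{\left(6 \right)} \left(x - 81\right) = - (1 + 6) \left(- \frac{1}{174} - 81\right) = \left(-1\right) 7 \left(- \frac{1}{174} - 81\right) = \left(-7\right) \left(- \frac{14095}{174}\right) = \frac{98665}{174}$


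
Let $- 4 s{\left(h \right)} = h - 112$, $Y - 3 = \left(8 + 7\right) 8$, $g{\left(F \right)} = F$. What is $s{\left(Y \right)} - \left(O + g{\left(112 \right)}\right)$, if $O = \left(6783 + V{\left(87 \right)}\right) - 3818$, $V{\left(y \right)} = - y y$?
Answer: $\frac{17957}{4} \approx 4489.3$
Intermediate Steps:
$V{\left(y \right)} = - y^{2}$
$O = -4604$ ($O = \left(6783 - 87^{2}\right) - 3818 = \left(6783 - 7569\right) - 3818 = -786 - 3818 = -4604$)
$Y = 123$ ($Y = 3 + \left(8 + 7\right) 8 = 3 + 15 \cdot 8 = 3 + 120 = 123$)
$s{\left(h \right)} = 28 - \frac{h}{4}$ ($s{\left(h \right)} = - \frac{h - 112}{4} = - \frac{-112 + h}{4} = 28 - \frac{h}{4}$)
$s{\left(Y \right)} - \left(O + g{\left(112 \right)}\right) = \left(28 - \frac{123}{4}\right) - \left(-4604 + 112\right) = \left(28 - \frac{123}{4}\right) - -4492 = - \frac{11}{4} + 4492 = \frac{17957}{4}$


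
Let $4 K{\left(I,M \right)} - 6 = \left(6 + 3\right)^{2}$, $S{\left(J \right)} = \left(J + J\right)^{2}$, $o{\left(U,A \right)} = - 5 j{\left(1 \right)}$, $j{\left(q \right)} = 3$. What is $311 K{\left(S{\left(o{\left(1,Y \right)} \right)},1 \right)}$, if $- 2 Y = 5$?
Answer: $\frac{27057}{4} \approx 6764.3$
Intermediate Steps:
$Y = - \frac{5}{2}$ ($Y = \left(- \frac{1}{2}\right) 5 = - \frac{5}{2} \approx -2.5$)
$o{\left(U,A \right)} = -15$ ($o{\left(U,A \right)} = \left(-5\right) 3 = -15$)
$S{\left(J \right)} = 4 J^{2}$ ($S{\left(J \right)} = \left(2 J\right)^{2} = 4 J^{2}$)
$K{\left(I,M \right)} = \frac{87}{4}$ ($K{\left(I,M \right)} = \frac{3}{2} + \frac{\left(6 + 3\right)^{2}}{4} = \frac{3}{2} + \frac{9^{2}}{4} = \frac{3}{2} + \frac{1}{4} \cdot 81 = \frac{3}{2} + \frac{81}{4} = \frac{87}{4}$)
$311 K{\left(S{\left(o{\left(1,Y \right)} \right)},1 \right)} = 311 \cdot \frac{87}{4} = \frac{27057}{4}$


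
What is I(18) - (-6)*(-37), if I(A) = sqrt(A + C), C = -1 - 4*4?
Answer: -221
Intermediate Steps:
C = -17 (C = -1 - 16 = -17)
I(A) = sqrt(-17 + A) (I(A) = sqrt(A - 17) = sqrt(-17 + A))
I(18) - (-6)*(-37) = sqrt(-17 + 18) - (-6)*(-37) = sqrt(1) - 1*222 = 1 - 222 = -221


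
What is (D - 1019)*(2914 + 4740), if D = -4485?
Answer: -42127616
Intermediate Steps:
(D - 1019)*(2914 + 4740) = (-4485 - 1019)*(2914 + 4740) = -5504*7654 = -42127616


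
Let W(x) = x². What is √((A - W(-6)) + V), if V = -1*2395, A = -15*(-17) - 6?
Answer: I*√2182 ≈ 46.712*I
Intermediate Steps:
A = 249 (A = 255 - 6 = 249)
V = -2395
√((A - W(-6)) + V) = √((249 - 1*(-6)²) - 2395) = √((249 - 1*36) - 2395) = √((249 - 36) - 2395) = √(213 - 2395) = √(-2182) = I*√2182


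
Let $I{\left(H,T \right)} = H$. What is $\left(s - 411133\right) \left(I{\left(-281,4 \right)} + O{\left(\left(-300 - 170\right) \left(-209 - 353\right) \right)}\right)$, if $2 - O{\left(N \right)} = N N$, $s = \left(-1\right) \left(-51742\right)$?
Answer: $25074688463053689$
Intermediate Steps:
$s = 51742$
$O{\left(N \right)} = 2 - N^{2}$ ($O{\left(N \right)} = 2 - N N = 2 - N^{2}$)
$\left(s - 411133\right) \left(I{\left(-281,4 \right)} + O{\left(\left(-300 - 170\right) \left(-209 - 353\right) \right)}\right) = \left(51742 - 411133\right) \left(-281 + \left(2 - \left(\left(-300 - 170\right) \left(-209 - 353\right)\right)^{2}\right)\right) = - 359391 \left(-281 + \left(2 - \left(\left(-470\right) \left(-562\right)\right)^{2}\right)\right) = - 359391 \left(-281 + \left(2 - 264140^{2}\right)\right) = - 359391 \left(-281 + \left(2 - 69769939600\right)\right) = - 359391 \left(-281 - 69769939598\right) = \left(-359391\right) \left(-69769939879\right) = 25074688463053689$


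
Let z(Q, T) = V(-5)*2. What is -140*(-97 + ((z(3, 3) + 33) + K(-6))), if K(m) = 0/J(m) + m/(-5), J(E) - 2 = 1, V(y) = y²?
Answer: 1792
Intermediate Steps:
J(E) = 3 (J(E) = 2 + 1 = 3)
z(Q, T) = 50 (z(Q, T) = (-5)²*2 = 25*2 = 50)
K(m) = -m/5 (K(m) = 0/3 + m/(-5) = 0*(⅓) + m*(-⅕) = 0 - m/5 = -m/5)
-140*(-97 + ((z(3, 3) + 33) + K(-6))) = -140*(-97 + ((50 + 33) - ⅕*(-6))) = -140*(-97 + (83 + 6/5)) = -140*(-97 + 421/5) = -140*(-64/5) = 1792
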